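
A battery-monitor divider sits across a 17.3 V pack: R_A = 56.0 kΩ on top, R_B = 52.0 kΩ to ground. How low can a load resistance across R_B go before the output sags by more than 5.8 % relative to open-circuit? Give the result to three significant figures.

Output resistance R_th = R_A‖R_B = (56.0 × 52.0)/108.0 = 26.96 kΩ.
The fractional drop is R_th/(R_th + R_L); requiring this ≤ 0.0580 gives R_L ≥ R_th(1/0.0580 − 1) = 26.96 × 16.24 = 438 kΩ.

R_L(min) ≈ 438 kΩ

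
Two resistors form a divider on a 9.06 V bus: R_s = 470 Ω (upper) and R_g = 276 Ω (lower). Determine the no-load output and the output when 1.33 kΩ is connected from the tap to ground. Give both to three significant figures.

Unloaded: 3.35 V; loaded: 2.96 V

Open-circuit: V = 9.06 × 276/(470 + 276) = 3.35 V.
With the load, R_g becomes R_g‖R_L = 228.6 Ω, so V = 9.06 × 228.6/698.6 = 2.96 V.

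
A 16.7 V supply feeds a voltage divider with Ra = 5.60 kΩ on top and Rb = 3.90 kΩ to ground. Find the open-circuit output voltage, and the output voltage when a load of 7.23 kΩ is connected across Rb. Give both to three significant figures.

Open-circuit: V = 16.7 × 3.90/(5.60 + 3.90) = 6.86 V.
With the load, Rb becomes Rb‖R_L = 2.533 kΩ, so V = 16.7 × 2.533/8.133 = 5.20 V.

Unloaded: 6.86 V; loaded: 5.20 V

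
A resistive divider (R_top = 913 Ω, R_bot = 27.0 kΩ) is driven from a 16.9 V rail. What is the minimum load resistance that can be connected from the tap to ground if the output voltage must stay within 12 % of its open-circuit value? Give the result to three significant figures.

R_L(min) ≈ 6.48 kΩ

Output resistance R_th = R_top‖R_bot = (913 × 27000)/27910 = 883.1 Ω.
The fractional drop is R_th/(R_th + R_L); requiring this ≤ 0.120 gives R_L ≥ R_th(1/0.120 − 1) = 883.1 × 7.333 = 6.48 kΩ.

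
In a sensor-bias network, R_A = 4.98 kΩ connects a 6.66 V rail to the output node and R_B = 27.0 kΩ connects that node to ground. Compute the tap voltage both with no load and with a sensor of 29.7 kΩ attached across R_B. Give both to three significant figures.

Open-circuit: V = 6.66 × 27.0/(4.98 + 27.0) = 5.62 V.
With the load, R_B becomes R_B‖R_L = 14.14 kΩ, so V = 6.66 × 14.14/19.12 = 4.93 V.

Unloaded: 5.62 V; loaded: 4.93 V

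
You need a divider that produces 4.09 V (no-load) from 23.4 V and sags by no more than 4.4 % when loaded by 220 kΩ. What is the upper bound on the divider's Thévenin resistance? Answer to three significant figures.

Loading drop = R_th/(R_th + R_L) ≤ 0.0440, so R_th ≤ R_L · ε/(1−ε) = 220 kΩ × 0.0440/0.9560 = 10.1 kΩ.
(Any R1, R2 with R2/(R1+R2) = 0.175 and R1‖R2 ≤ 10.1 kΩ will meet the spec.)

R_th ≤ 10.1 kΩ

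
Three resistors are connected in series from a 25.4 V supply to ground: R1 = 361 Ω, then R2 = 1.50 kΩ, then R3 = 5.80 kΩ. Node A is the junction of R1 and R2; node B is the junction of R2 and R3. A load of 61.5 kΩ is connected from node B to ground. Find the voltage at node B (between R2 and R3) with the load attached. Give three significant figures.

At node B, R3 is in parallel with the load: R3‖R_L = 5300 Ω.
Below node A the resistance is R2 + (R3‖R_L) = 6800 Ω, so V_A = 25.4 × 6800/7161 = 24.12 V.
Then V_B = V_A × (R3‖R_L)/(R2 + R3‖R_L) = 24.12 × 5300/6800 = 18.8 V.

V ≈ 18.8 V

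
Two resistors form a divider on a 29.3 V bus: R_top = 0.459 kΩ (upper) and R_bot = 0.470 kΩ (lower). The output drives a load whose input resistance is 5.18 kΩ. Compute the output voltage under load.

V_out ≈ 14.2 V

The load sits in parallel with R_bot: R_bot‖R_L = (470 × 5180) / (470 + 5180) = 430.9 Ω.
V_out = 29.3 × 430.9 / (459 + 430.9) = 29.3 × 430.9/889.9 = 14.2 V.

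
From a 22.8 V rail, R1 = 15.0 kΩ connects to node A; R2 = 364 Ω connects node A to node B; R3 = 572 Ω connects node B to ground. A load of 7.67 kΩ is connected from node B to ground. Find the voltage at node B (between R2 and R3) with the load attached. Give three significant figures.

At node B, R3 is in parallel with the load: R3‖R_L = 532.3 Ω.
Below node A the resistance is R2 + (R3‖R_L) = 896.3 Ω, so V_A = 22.8 × 896.3/15900 = 1.286 V.
Then V_B = V_A × (R3‖R_L)/(R2 + R3‖R_L) = 1.286 × 532.3/896.3 = 0.763 V.

V ≈ 0.763 V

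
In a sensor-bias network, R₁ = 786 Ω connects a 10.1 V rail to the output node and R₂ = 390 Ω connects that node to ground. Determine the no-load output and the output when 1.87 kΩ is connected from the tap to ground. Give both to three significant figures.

Unloaded: 3.35 V; loaded: 2.94 V

Open-circuit: V = 10.1 × 390/(786 + 390) = 3.35 V.
With the load, R₂ becomes R₂‖R_L = 322.7 Ω, so V = 10.1 × 322.7/1109 = 2.94 V.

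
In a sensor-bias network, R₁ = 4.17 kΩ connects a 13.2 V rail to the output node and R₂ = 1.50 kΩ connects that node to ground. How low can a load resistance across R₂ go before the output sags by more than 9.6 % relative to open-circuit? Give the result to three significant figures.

Output resistance R_th = R₁‖R₂ = (4.17 × 1.50)/5.670 = 1.103 kΩ.
The fractional drop is R_th/(R_th + R_L); requiring this ≤ 0.0960 gives R_L ≥ R_th(1/0.0960 − 1) = 1.103 × 9.417 = 10.4 kΩ.

R_L(min) ≈ 10.4 kΩ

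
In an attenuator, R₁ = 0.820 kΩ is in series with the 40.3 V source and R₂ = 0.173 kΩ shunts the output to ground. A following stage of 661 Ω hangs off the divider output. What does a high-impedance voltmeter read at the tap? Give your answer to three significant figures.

The load sits in parallel with R₂: R₂‖R_L = (173 × 661) / (173 + 661) = 137.1 Ω.
V_out = 40.3 × 137.1 / (820 + 137.1) = 40.3 × 137.1/957.1 = 5.77 V.
(Unloaded it would have been 7.02 V.)

V_out ≈ 5.77 V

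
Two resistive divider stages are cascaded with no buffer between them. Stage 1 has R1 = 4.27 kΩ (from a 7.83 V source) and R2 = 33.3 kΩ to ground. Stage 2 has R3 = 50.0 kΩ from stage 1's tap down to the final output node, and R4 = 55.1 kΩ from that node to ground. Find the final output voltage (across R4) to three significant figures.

Stage 2 presents R3+R4 = 105.1 kΩ as a load on stage 1's tap.
Stage 1's lower leg becomes R2‖(R3+R4) = 25.29 kΩ, so V_mid = 7.83 × 25.29/29.56 = 6.699 V.
Stage 2 is itself unloaded: V_out = V_mid × R4/(R3+R4) = 6.699 × 55.1/105.1 = 3.51 V.

V_out ≈ 3.51 V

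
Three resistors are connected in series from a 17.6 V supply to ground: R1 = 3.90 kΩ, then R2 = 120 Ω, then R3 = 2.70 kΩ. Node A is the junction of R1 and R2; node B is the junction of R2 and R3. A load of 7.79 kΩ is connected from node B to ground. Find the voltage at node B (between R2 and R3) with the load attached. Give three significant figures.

At node B, R3 is in parallel with the load: R3‖R_L = 2005 Ω.
Below node A the resistance is R2 + (R3‖R_L) = 2125 Ω, so V_A = 17.6 × 2125/6025 = 6.208 V.
Then V_B = V_A × (R3‖R_L)/(R2 + R3‖R_L) = 6.208 × 2005/2125 = 5.86 V.

V ≈ 5.86 V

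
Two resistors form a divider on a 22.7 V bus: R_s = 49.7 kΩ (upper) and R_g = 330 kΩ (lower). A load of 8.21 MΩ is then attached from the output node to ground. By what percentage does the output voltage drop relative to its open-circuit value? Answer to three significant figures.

0.523 %

The divider's output (Thévenin) resistance is R_s‖R_g = 43.19 kΩ.
Fractional drop under load = R_th/(R_th + R_L) = 43.19 / (43.19 + 8210) = 0.005234.
So the output falls by 0.523 %.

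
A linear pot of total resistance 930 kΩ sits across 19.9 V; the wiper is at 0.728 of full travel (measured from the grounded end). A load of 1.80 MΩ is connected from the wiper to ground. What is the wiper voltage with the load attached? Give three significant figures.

The wiper splits the pot into (1−α)R = 253.0 kΩ above and αR = 677.0 kΩ below.
Lower section ‖ load = 492.0 kΩ.
V_wiper = 19.9 × 492.0/(253.0 + 492.0) = 13.1 V.

V ≈ 13.1 V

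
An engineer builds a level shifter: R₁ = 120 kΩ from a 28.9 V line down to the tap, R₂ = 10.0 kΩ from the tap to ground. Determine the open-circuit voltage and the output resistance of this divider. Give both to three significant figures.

V_th is the open-circuit tap voltage: 28.9 × 10.0/(120 + 10.0) = 2.22 V.
With the supply zeroed, R₁ and R₂ appear in parallel from the tap: R_th = R₁‖R₂ = (120 × 10.0)/130.0 = 9.23 kΩ.

V_th = 2.22 V, R_th = 9.23 kΩ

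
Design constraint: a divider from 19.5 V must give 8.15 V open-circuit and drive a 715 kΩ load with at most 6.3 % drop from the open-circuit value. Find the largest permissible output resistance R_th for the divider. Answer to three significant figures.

Loading drop = R_th/(R_th + R_L) ≤ 0.0630, so R_th ≤ R_L · ε/(1−ε) = 715 kΩ × 0.0630/0.9370 = 48.1 kΩ.

R_th ≤ 48.1 kΩ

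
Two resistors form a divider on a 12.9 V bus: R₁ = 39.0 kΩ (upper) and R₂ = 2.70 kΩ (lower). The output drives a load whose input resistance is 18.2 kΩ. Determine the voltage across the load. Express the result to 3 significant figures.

The load sits in parallel with R₂: R₂‖R_L = (2.70 × 18.2) / (2.70 + 18.2) = 2.351 kΩ.
V_out = 12.9 × 2.351 / (39.0 + 2.351) = 12.9 × 2.351/41.35 = 0.733 V.
(Unloaded it would have been 0.835 V.)

V_out ≈ 0.733 V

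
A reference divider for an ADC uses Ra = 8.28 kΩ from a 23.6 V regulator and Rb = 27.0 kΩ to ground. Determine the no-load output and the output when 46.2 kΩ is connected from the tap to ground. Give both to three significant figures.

Open-circuit: V = 23.6 × 27.0/(8.28 + 27.0) = 18.1 V.
With the load, Rb becomes Rb‖R_L = 17.04 kΩ, so V = 23.6 × 17.04/25.32 = 15.9 V.

Unloaded: 18.1 V; loaded: 15.9 V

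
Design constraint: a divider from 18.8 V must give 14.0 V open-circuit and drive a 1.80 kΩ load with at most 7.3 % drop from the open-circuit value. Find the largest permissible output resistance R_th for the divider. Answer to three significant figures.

Loading drop = R_th/(R_th + R_L) ≤ 0.0730, so R_th ≤ R_L · ε/(1−ε) = 1.80 kΩ × 0.0730/0.9270 = 142 Ω.
(Any R1, R2 with R2/(R1+R2) = 0.745 and R1‖R2 ≤ 142 Ω will meet the spec.)

R_th ≤ 142 Ω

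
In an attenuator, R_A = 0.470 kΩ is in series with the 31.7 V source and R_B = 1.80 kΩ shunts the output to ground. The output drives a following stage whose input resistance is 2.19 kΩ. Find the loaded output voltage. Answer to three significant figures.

The load sits in parallel with R_B: R_B‖R_L = (1800 × 2190) / (1800 + 2190) = 988.0 Ω.
V_out = 31.7 × 988.0 / (470 + 988.0) = 31.7 × 988.0/1458 = 21.5 V.

V_out ≈ 21.5 V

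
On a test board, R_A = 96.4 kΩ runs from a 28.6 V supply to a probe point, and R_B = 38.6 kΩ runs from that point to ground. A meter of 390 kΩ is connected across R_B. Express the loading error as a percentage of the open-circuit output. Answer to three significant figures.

6.60 %

The divider's output (Thévenin) resistance is R_A‖R_B = 27.56 kΩ.
Fractional drop under load = R_th/(R_th + R_L) = 27.56 / (27.56 + 390) = 0.06601.
So the output falls by 6.60 %.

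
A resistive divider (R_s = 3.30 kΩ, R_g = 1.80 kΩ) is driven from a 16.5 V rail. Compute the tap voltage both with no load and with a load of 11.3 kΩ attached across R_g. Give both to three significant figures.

Open-circuit: V = 16.5 × 1.80/(3.30 + 1.80) = 5.82 V.
With the load, R_g becomes R_g‖R_L = 1.553 kΩ, so V = 16.5 × 1.553/4.853 = 5.28 V.

Unloaded: 5.82 V; loaded: 5.28 V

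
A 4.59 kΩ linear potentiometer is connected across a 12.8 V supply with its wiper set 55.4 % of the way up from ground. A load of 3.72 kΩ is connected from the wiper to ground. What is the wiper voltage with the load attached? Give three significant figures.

The wiper splits the pot into (1−α)R = 2.047 kΩ above and αR = 2.543 kΩ below.
Lower section ‖ load = 1.510 kΩ.
V_wiper = 12.8 × 1.510/(2.047 + 1.510) = 5.43 V.

V ≈ 5.43 V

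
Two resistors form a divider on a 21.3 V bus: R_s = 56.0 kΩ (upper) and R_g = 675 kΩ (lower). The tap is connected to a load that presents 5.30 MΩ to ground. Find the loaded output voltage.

V_out ≈ 19.5 V

The load sits in parallel with R_g: R_g‖R_L = (675 × 5300) / (675 + 5300) = 598.7 kΩ.
V_out = 21.3 × 598.7 / (56.0 + 598.7) = 21.3 × 598.7/654.7 = 19.5 V.
(Unloaded it would have been 19.7 V.)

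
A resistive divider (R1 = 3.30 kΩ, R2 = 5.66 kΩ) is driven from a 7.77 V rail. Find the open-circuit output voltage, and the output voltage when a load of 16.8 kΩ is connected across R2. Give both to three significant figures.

Unloaded: 4.91 V; loaded: 4.37 V

Open-circuit: V = 7.77 × 5.66/(3.30 + 5.66) = 4.91 V.
With the load, R2 becomes R2‖R_L = 4.234 kΩ, so V = 7.77 × 4.234/7.534 = 4.37 V.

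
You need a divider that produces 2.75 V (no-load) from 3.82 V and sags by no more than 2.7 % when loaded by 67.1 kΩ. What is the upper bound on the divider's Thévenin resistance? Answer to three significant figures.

R_th ≤ 1.86 kΩ

Loading drop = R_th/(R_th + R_L) ≤ 0.0270, so R_th ≤ R_L · ε/(1−ε) = 67.1 kΩ × 0.0270/0.9730 = 1.86 kΩ.
(Any R1, R2 with R2/(R1+R2) = 0.720 and R1‖R2 ≤ 1.86 kΩ will meet the spec.)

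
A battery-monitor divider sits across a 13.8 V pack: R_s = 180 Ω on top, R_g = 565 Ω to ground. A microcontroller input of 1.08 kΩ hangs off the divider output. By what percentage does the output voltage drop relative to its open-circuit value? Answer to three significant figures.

11.2 %

Unloaded V = 13.8 × 565/745.0 = 10.466 V.
Loaded: R_g‖R_L = 370.9 Ω, giving V = 13.8 × 370.9/550.9 = 9.2914 V.
Drop = (10.466 − 9.2914) / 10.466 = 11.2 %.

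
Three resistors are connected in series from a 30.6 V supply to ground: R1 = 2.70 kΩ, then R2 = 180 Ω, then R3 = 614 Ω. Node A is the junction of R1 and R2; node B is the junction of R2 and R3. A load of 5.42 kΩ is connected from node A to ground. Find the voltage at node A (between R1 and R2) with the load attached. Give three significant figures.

Below node A the series string R2+R3 = 794.0 Ω sits in parallel with the 5420 Ω load: 692.5 Ω.
V_A = 30.6 × 692.5/(2700 + 692.5) = 6.25 V.

V ≈ 6.25 V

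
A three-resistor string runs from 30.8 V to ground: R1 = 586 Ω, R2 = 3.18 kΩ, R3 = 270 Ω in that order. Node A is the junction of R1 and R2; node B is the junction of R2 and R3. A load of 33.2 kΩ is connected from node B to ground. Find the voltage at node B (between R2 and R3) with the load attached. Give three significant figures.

At node B, R3 is in parallel with the load: R3‖R_L = 267.8 Ω.
Below node A the resistance is R2 + (R3‖R_L) = 3448 Ω, so V_A = 30.8 × 3448/4034 = 26.33 V.
Then V_B = V_A × (R3‖R_L)/(R2 + R3‖R_L) = 26.33 × 267.8/3448 = 2.04 V.

V ≈ 2.04 V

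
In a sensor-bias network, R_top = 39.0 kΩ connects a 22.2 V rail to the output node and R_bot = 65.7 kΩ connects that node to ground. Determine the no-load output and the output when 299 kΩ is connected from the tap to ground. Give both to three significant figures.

Open-circuit: V = 22.2 × 65.7/(39.0 + 65.7) = 13.9 V.
With the load, R_bot becomes R_bot‖R_L = 53.86 kΩ, so V = 22.2 × 53.86/92.86 = 12.9 V.

Unloaded: 13.9 V; loaded: 12.9 V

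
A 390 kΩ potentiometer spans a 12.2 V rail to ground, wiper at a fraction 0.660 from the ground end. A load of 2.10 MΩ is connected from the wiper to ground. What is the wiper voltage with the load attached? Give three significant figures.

V ≈ 7.73 V

The wiper splits the pot into (1−α)R = 132.6 kΩ above and αR = 257.4 kΩ below.
Lower section ‖ load = 229.3 kΩ.
V_wiper = 12.2 × 229.3/(132.6 + 229.3) = 7.73 V.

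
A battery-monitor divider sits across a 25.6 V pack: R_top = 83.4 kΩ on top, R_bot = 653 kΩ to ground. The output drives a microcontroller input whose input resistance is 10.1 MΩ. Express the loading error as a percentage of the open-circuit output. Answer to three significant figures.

0.727 %

The divider's output (Thévenin) resistance is R_top‖R_bot = 73.95 kΩ.
Fractional drop under load = R_th/(R_th + R_L) = 73.95 / (73.95 + 10100) = 0.007269.
So the output falls by 0.727 %.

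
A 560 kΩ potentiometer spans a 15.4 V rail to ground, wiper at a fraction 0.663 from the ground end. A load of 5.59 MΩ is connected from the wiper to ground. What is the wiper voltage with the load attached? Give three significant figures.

The wiper splits the pot into (1−α)R = 188.7 kΩ above and αR = 371.3 kΩ below.
Lower section ‖ load = 348.2 kΩ.
V_wiper = 15.4 × 348.2/(188.7 + 348.2) = 9.99 V.

V ≈ 9.99 V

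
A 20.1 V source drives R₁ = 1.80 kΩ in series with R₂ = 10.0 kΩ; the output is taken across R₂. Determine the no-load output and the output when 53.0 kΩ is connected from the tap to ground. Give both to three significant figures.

Open-circuit: V = 20.1 × 10.0/(1.80 + 10.0) = 17.0 V.
With the load, R₂ becomes R₂‖R_L = 8.413 kΩ, so V = 20.1 × 8.413/10.21 = 16.6 V.

Unloaded: 17.0 V; loaded: 16.6 V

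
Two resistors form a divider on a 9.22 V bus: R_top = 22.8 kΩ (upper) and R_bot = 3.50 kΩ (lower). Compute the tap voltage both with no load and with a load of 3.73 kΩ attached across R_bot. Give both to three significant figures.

Open-circuit: V = 9.22 × 3.50/(22.8 + 3.50) = 1.23 V.
With the load, R_bot becomes R_bot‖R_L = 1.806 kΩ, so V = 9.22 × 1.806/24.61 = 0.677 V.

Unloaded: 1.23 V; loaded: 0.677 V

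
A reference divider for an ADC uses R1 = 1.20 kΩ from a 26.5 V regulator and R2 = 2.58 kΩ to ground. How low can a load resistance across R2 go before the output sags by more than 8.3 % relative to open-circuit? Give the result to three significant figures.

R_L(min) ≈ 9.05 kΩ

Output resistance R_th = R1‖R2 = (1200 × 2580)/3780 = 819.0 Ω.
The fractional drop is R_th/(R_th + R_L); requiring this ≤ 0.0830 gives R_L ≥ R_th(1/0.0830 − 1) = 819.0 × 11.05 = 9.05 kΩ.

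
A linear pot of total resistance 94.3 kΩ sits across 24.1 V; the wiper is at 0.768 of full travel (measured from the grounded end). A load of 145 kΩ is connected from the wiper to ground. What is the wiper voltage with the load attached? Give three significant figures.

The wiper splits the pot into (1−α)R = 21.88 kΩ above and αR = 72.42 kΩ below.
Lower section ‖ load = 48.30 kΩ.
V_wiper = 24.1 × 48.30/(21.88 + 48.30) = 16.6 V.

V ≈ 16.6 V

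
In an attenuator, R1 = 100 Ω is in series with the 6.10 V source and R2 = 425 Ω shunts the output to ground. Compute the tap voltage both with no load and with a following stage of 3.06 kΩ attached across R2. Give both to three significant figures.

Unloaded: 4.94 V; loaded: 4.81 V

Open-circuit: V = 6.10 × 425/(100 + 425) = 4.94 V.
With the load, R2 becomes R2‖R_L = 373.2 Ω, so V = 6.10 × 373.2/473.2 = 4.81 V.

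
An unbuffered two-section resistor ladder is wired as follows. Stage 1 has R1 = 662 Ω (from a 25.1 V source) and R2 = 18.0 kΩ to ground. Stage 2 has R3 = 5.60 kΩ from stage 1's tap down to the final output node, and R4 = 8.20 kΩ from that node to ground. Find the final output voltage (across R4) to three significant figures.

Stage 2 presents R3+R4 = 13800 Ω as a load on stage 1's tap.
Stage 1's lower leg becomes R2‖(R3+R4) = 7811 Ω, so V_mid = 25.1 × 7811/8473 = 23.14 V.
Stage 2 is itself unloaded: V_out = V_mid × R4/(R3+R4) = 23.14 × 8200/13800 = 13.7 V.

V_out ≈ 13.7 V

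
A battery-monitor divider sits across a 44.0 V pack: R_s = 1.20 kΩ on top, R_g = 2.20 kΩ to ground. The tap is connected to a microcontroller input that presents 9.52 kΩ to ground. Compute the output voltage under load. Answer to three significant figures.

V_out ≈ 26.3 V

The load sits in parallel with R_g: R_g‖R_L = (2.20 × 9.52) / (2.20 + 9.52) = 1.787 kΩ.
V_out = 44.0 × 1.787 / (1.20 + 1.787) = 44.0 × 1.787/2.987 = 26.3 V.
(Unloaded it would have been 28.5 V.)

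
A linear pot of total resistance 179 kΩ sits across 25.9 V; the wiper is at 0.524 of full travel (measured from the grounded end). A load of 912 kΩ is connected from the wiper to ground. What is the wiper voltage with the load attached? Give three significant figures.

The wiper splits the pot into (1−α)R = 85.20 kΩ above and αR = 93.80 kΩ below.
Lower section ‖ load = 85.05 kΩ.
V_wiper = 25.9 × 85.05/(85.20 + 85.05) = 12.9 V.

V ≈ 12.9 V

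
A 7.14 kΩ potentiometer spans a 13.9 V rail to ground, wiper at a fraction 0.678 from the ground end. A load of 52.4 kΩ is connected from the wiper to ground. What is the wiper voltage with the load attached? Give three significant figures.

V ≈ 9.15 V

The wiper splits the pot into (1−α)R = 2.299 kΩ above and αR = 4.841 kΩ below.
Lower section ‖ load = 4.432 kΩ.
V_wiper = 13.9 × 4.432/(2.299 + 4.432) = 9.15 V.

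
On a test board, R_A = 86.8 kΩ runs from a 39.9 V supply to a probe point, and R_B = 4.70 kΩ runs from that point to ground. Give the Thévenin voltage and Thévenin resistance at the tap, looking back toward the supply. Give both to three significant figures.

V_th = 2.05 V, R_th = 4.46 kΩ

V_th is the open-circuit tap voltage: 39.9 × 4.70/(86.8 + 4.70) = 2.05 V.
With the supply zeroed, R_A and R_B appear in parallel from the tap: R_th = R_A‖R_B = (86.8 × 4.70)/91.50 = 4.46 kΩ.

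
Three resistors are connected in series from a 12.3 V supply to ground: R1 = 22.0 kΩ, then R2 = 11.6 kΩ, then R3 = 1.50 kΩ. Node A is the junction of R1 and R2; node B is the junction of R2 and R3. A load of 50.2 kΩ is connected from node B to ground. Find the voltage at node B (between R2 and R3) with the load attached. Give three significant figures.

V ≈ 0.511 V

At node B, R3 is in parallel with the load: R3‖R_L = 1.456 kΩ.
Below node A the resistance is R2 + (R3‖R_L) = 13.06 kΩ, so V_A = 12.3 × 13.06/35.06 = 4.581 V.
Then V_B = V_A × (R3‖R_L)/(R2 + R3‖R_L) = 4.581 × 1.456/13.06 = 0.511 V.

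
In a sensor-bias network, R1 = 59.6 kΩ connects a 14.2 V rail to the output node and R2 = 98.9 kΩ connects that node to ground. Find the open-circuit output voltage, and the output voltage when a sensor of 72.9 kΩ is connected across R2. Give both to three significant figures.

Open-circuit: V = 14.2 × 98.9/(59.6 + 98.9) = 8.86 V.
With the load, R2 becomes R2‖R_L = 41.97 kΩ, so V = 14.2 × 41.97/101.6 = 5.87 V.

Unloaded: 8.86 V; loaded: 5.87 V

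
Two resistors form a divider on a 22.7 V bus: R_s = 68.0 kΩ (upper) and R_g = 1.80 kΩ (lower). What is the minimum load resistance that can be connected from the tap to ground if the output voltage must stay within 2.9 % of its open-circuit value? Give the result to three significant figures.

R_L(min) ≈ 58.7 kΩ

Output resistance R_th = R_s‖R_g = (68.0 × 1.80)/69.80 = 1.754 kΩ.
The fractional drop is R_th/(R_th + R_L); requiring this ≤ 0.0290 gives R_L ≥ R_th(1/0.0290 − 1) = 1.754 × 33.48 = 58.7 kΩ.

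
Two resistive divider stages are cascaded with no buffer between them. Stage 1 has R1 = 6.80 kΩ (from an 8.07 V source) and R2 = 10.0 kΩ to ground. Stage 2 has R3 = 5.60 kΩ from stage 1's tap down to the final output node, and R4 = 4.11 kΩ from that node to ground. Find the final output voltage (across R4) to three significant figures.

Stage 2 presents R3+R4 = 9.710 kΩ as a load on stage 1's tap.
Stage 1's lower leg becomes R2‖(R3+R4) = 4.926 kΩ, so V_mid = 8.07 × 4.926/11.73 = 3.390 V.
Stage 2 is itself unloaded: V_out = V_mid × R4/(R3+R4) = 3.390 × 4.11/9.710 = 1.44 V.

V_out ≈ 1.44 V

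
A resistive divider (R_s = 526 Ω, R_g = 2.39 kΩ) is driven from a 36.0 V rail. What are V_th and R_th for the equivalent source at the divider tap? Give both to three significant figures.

V_th is the open-circuit tap voltage: 36.0 × 2390/(526 + 2390) = 29.5 V.
With the supply zeroed, R_s and R_g appear in parallel from the tap: R_th = R_s‖R_g = (526 × 2390)/2916 = 431 Ω.

V_th = 29.5 V, R_th = 431 Ω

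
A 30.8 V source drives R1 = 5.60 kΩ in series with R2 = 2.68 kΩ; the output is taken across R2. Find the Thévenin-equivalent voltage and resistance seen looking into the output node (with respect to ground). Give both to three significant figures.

V_th is the open-circuit tap voltage: 30.8 × 2.68/(5.60 + 2.68) = 9.97 V.
With the supply zeroed, R1 and R2 appear in parallel from the tap: R_th = R1‖R2 = (5.60 × 2.68)/8.280 = 1.81 kΩ.

V_th = 9.97 V, R_th = 1.81 kΩ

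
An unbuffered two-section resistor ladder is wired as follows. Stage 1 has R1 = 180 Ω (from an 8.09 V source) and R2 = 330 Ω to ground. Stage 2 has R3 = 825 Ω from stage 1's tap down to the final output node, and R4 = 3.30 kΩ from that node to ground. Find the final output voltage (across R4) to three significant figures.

Stage 2 presents R3+R4 = 4125 Ω as a load on stage 1's tap.
Stage 1's lower leg becomes R2‖(R3+R4) = 305.6 Ω, so V_mid = 8.09 × 305.6/485.6 = 5.091 V.
Stage 2 is itself unloaded: V_out = V_mid × R4/(R3+R4) = 5.091 × 3300/4125 = 4.07 V.

V_out ≈ 4.07 V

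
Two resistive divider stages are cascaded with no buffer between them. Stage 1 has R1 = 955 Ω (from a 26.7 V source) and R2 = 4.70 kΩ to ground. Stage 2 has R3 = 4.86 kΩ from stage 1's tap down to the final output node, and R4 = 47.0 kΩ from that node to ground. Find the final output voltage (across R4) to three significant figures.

Stage 2 presents R3+R4 = 51860 Ω as a load on stage 1's tap.
Stage 1's lower leg becomes R2‖(R3+R4) = 4309 Ω, so V_mid = 26.7 × 4309/5264 = 21.86 V.
Stage 2 is itself unloaded: V_out = V_mid × R4/(R3+R4) = 21.86 × 47000/51860 = 19.8 V.

V_out ≈ 19.8 V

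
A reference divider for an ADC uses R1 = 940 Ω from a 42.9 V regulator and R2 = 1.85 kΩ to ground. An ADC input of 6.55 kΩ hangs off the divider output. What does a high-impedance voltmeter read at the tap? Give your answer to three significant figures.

The load sits in parallel with R2: R2‖R_L = (1850 × 6550) / (1850 + 6550) = 1443 Ω.
V_out = 42.9 × 1443 / (940 + 1443) = 42.9 × 1443/2383 = 26.0 V.

V_out ≈ 26.0 V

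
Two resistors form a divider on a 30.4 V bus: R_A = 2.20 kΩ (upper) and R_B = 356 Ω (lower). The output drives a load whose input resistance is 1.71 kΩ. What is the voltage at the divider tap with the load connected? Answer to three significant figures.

The load sits in parallel with R_B: R_B‖R_L = (356 × 1710) / (356 + 1710) = 294.7 Ω.
V_out = 30.4 × 294.7 / (2200 + 294.7) = 30.4 × 294.7/2495 = 3.59 V.
(Unloaded it would have been 4.23 V.)

V_out ≈ 3.59 V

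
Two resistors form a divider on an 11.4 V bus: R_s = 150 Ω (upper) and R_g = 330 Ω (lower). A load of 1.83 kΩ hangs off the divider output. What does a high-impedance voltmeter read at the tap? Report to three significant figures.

The load sits in parallel with R_g: R_g‖R_L = (330 × 1830) / (330 + 1830) = 279.6 Ω.
V_out = 11.4 × 279.6 / (150 + 279.6) = 11.4 × 279.6/429.6 = 7.42 V.
(Unloaded it would have been 7.84 V.)

V_out ≈ 7.42 V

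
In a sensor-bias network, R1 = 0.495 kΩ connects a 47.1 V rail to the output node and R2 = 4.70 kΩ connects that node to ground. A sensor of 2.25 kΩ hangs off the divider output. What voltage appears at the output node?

The load sits in parallel with R2: R2‖R_L = (4700 × 2250) / (4700 + 2250) = 1522 Ω.
V_out = 47.1 × 1522 / (495 + 1522) = 47.1 × 1522/2017 = 35.5 V.
(Unloaded it would have been 42.6 V.)

V_out ≈ 35.5 V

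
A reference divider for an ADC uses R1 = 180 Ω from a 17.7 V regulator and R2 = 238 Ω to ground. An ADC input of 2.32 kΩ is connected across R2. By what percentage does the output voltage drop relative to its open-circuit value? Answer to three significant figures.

4.23 %

The divider's output (Thévenin) resistance is R1‖R2 = 102.5 Ω.
Fractional drop under load = R_th/(R_th + R_L) = 102.5 / (102.5 + 2320) = 0.04231.
So the output falls by 4.23 %.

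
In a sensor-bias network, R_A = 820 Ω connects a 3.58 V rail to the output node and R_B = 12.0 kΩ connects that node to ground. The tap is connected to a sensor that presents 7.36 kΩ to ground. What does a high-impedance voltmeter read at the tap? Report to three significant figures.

The load sits in parallel with R_B: R_B‖R_L = (12000 × 7360) / (12000 + 7360) = 4562 Ω.
V_out = 3.58 × 4562 / (820 + 4562) = 3.58 × 4562/5382 = 3.03 V.

V_out ≈ 3.03 V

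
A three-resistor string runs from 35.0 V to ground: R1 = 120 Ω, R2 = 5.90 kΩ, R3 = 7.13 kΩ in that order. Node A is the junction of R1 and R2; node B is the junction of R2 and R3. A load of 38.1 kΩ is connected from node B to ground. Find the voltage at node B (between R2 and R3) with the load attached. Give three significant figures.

V ≈ 17.5 V

At node B, R3 is in parallel with the load: R3‖R_L = 6006 Ω.
Below node A the resistance is R2 + (R3‖R_L) = 11910 Ω, so V_A = 35.0 × 11910/12030 = 34.65 V.
Then V_B = V_A × (R3‖R_L)/(R2 + R3‖R_L) = 34.65 × 6006/11910 = 17.5 V.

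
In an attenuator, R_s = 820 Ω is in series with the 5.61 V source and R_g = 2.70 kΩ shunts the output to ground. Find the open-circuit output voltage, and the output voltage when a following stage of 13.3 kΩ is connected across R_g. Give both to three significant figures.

Open-circuit: V = 5.61 × 2700/(820 + 2700) = 4.30 V.
With the load, R_g becomes R_g‖R_L = 2244 Ω, so V = 5.61 × 2244/3064 = 4.11 V.

Unloaded: 4.30 V; loaded: 4.11 V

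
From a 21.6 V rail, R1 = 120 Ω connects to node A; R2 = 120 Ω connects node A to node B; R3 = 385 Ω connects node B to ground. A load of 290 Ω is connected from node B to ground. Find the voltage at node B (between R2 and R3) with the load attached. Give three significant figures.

V ≈ 8.81 V

At node B, R3 is in parallel with the load: R3‖R_L = 165.4 Ω.
Below node A the resistance is R2 + (R3‖R_L) = 285.4 Ω, so V_A = 21.6 × 285.4/405.4 = 15.21 V.
Then V_B = V_A × (R3‖R_L)/(R2 + R3‖R_L) = 15.21 × 165.4/285.4 = 8.81 V.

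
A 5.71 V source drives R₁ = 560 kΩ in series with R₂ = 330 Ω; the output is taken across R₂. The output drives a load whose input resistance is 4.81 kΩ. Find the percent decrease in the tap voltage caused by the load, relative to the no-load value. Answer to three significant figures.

6.42 %

The divider's output (Thévenin) resistance is R₁‖R₂ = 329.8 Ω.
Fractional drop under load = R_th/(R_th + R_L) = 329.8 / (329.8 + 4810) = 0.06417.
So the output falls by 6.42 %.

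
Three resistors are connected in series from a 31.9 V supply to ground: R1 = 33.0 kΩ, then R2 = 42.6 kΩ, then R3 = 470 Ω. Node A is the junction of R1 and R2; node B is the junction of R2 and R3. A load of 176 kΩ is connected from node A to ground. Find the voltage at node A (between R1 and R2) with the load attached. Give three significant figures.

Below node A the series string R2+R3 = 43070 Ω sits in parallel with the 176000 Ω load: 34600 Ω.
V_A = 31.9 × 34600/(33000 + 34600) = 16.3 V.

V ≈ 16.3 V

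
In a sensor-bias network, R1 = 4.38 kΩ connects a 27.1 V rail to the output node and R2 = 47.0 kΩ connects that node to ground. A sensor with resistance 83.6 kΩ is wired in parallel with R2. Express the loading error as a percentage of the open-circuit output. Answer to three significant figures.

The divider's output (Thévenin) resistance is R1‖R2 = 4.007 kΩ.
Fractional drop under load = R_th/(R_th + R_L) = 4.007 / (4.007 + 83.6) = 0.04573.
So the output falls by 4.57 %.

4.57 %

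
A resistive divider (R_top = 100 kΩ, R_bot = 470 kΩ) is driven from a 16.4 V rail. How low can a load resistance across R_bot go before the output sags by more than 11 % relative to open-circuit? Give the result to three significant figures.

Output resistance R_th = R_top‖R_bot = (100 × 470)/570.0 = 82.46 kΩ.
The fractional drop is R_th/(R_th + R_L); requiring this ≤ 0.110 gives R_L ≥ R_th(1/0.110 − 1) = 82.46 × 8.091 = 667 kΩ.

R_L(min) ≈ 667 kΩ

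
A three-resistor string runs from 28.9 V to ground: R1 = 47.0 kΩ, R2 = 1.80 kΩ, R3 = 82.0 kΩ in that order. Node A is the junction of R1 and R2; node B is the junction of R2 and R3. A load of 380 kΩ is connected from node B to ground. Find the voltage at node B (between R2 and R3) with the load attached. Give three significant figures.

At node B, R3 is in parallel with the load: R3‖R_L = 67.45 kΩ.
Below node A the resistance is R2 + (R3‖R_L) = 69.25 kΩ, so V_A = 28.9 × 69.25/116.2 = 17.22 V.
Then V_B = V_A × (R3‖R_L)/(R2 + R3‖R_L) = 17.22 × 67.45/69.25 = 16.8 V.

V ≈ 16.8 V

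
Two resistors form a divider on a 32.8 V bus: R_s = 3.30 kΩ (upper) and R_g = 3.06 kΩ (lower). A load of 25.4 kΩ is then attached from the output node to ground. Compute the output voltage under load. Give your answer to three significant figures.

V_out ≈ 14.9 V

The load sits in parallel with R_g: R_g‖R_L = (3.06 × 25.4) / (3.06 + 25.4) = 2.731 kΩ.
V_out = 32.8 × 2.731 / (3.30 + 2.731) = 32.8 × 2.731/6.031 = 14.9 V.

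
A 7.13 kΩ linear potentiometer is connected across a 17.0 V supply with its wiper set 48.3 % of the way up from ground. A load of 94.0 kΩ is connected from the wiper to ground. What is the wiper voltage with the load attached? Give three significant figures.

V ≈ 8.06 V

The wiper splits the pot into (1−α)R = 3.686 kΩ above and αR = 3.444 kΩ below.
Lower section ‖ load = 3.322 kΩ.
V_wiper = 17.0 × 3.322/(3.686 + 3.322) = 8.06 V.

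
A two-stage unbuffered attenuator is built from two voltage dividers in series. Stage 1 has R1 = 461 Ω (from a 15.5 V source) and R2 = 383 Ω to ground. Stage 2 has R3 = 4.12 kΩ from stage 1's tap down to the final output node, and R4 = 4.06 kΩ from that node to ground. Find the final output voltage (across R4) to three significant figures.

V_out ≈ 3.40 V

Stage 2 presents R3+R4 = 8180 Ω as a load on stage 1's tap.
Stage 1's lower leg becomes R2‖(R3+R4) = 365.9 Ω, so V_mid = 15.5 × 365.9/826.9 = 6.858 V.
Stage 2 is itself unloaded: V_out = V_mid × R4/(R3+R4) = 6.858 × 4060/8180 = 3.40 V.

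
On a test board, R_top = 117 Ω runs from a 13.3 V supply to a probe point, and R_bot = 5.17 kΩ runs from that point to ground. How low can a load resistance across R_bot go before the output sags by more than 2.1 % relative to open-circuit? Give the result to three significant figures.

R_L(min) ≈ 5.33 kΩ

Output resistance R_th = R_top‖R_bot = (117 × 5170)/5287 = 114.4 Ω.
The fractional drop is R_th/(R_th + R_L); requiring this ≤ 0.0210 gives R_L ≥ R_th(1/0.0210 − 1) = 114.4 × 46.62 = 5.33 kΩ.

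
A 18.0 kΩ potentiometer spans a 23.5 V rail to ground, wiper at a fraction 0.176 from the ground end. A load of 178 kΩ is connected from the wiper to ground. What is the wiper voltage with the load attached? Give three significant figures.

The wiper splits the pot into (1−α)R = 14.83 kΩ above and αR = 3.168 kΩ below.
Lower section ‖ load = 3.113 kΩ.
V_wiper = 23.5 × 3.113/(14.83 + 3.113) = 4.08 V.

V ≈ 4.08 V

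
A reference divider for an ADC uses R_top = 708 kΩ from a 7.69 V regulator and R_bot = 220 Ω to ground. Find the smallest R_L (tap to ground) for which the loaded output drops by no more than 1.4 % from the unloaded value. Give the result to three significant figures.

R_L(min) ≈ 15.5 kΩ

Output resistance R_th = R_top‖R_bot = (708000 × 220)/708200 = 219.9 Ω.
The fractional drop is R_th/(R_th + R_L); requiring this ≤ 0.0140 gives R_L ≥ R_th(1/0.0140 − 1) = 219.9 × 70.43 = 15.5 kΩ.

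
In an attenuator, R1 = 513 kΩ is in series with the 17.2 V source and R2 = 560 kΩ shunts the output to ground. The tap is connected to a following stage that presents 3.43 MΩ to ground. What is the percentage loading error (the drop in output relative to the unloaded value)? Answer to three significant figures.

7.24 %

The divider's output (Thévenin) resistance is R1‖R2 = 267.7 kΩ.
Fractional drop under load = R_th/(R_th + R_L) = 267.7 / (267.7 + 3430) = 0.07241.
So the output falls by 7.24 %.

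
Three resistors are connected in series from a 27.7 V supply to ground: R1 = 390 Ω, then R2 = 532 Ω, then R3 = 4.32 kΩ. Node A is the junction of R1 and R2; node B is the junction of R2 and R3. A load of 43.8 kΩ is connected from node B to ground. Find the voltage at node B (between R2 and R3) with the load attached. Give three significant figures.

At node B, R3 is in parallel with the load: R3‖R_L = 3932 Ω.
Below node A the resistance is R2 + (R3‖R_L) = 4464 Ω, so V_A = 27.7 × 4464/4854 = 25.47 V.
Then V_B = V_A × (R3‖R_L)/(R2 + R3‖R_L) = 25.47 × 3932/4464 = 22.4 V.

V ≈ 22.4 V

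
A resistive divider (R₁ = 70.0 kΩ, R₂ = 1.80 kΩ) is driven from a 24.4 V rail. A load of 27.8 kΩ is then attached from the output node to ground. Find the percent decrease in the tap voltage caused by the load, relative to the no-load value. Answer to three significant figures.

The divider's output (Thévenin) resistance is R₁‖R₂ = 1.755 kΩ.
Fractional drop under load = R_th/(R_th + R_L) = 1.755 / (1.755 + 27.8) = 0.05938.
So the output falls by 5.94 %.

5.94 %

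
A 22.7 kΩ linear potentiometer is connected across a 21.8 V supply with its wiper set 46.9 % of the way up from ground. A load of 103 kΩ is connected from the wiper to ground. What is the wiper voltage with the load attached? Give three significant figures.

V ≈ 9.69 V

The wiper splits the pot into (1−α)R = 12.05 kΩ above and αR = 10.65 kΩ below.
Lower section ‖ load = 9.649 kΩ.
V_wiper = 21.8 × 9.649/(12.05 + 9.649) = 9.69 V.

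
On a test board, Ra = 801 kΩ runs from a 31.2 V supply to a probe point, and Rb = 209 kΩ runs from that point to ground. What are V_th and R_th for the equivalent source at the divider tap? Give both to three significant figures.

V_th = 6.46 V, R_th = 166 kΩ

V_th is the open-circuit tap voltage: 31.2 × 209/(801 + 209) = 6.46 V.
With the supply zeroed, Ra and Rb appear in parallel from the tap: R_th = Ra‖Rb = (801 × 209)/1010 = 166 kΩ.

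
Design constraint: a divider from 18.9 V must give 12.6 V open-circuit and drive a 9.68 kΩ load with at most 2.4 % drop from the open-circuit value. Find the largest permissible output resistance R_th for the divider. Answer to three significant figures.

R_th ≤ 238 Ω

Loading drop = R_th/(R_th + R_L) ≤ 0.0240, so R_th ≤ R_L · ε/(1−ε) = 9.68 kΩ × 0.0240/0.9760 = 238 Ω.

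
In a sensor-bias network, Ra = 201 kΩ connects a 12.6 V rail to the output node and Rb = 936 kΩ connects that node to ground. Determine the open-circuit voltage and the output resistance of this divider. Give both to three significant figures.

V_th is the open-circuit tap voltage: 12.6 × 936/(201 + 936) = 10.4 V.
With the supply zeroed, Ra and Rb appear in parallel from the tap: R_th = Ra‖Rb = (201 × 936)/1137 = 165 kΩ.

V_th = 10.4 V, R_th = 165 kΩ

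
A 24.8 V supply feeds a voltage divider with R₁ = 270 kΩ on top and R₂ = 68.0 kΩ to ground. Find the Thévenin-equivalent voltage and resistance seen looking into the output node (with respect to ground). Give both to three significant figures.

V_th = 4.99 V, R_th = 54.3 kΩ

V_th is the open-circuit tap voltage: 24.8 × 68.0/(270 + 68.0) = 4.99 V.
With the supply zeroed, R₁ and R₂ appear in parallel from the tap: R_th = R₁‖R₂ = (270 × 68.0)/338.0 = 54.3 kΩ.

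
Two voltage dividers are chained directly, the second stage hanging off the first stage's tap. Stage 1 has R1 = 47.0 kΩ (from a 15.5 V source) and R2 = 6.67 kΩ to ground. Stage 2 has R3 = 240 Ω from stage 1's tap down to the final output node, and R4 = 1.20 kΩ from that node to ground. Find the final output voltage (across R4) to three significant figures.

Stage 2 presents R3+R4 = 1440 Ω as a load on stage 1's tap.
Stage 1's lower leg becomes R2‖(R3+R4) = 1184 Ω, so V_mid = 15.5 × 1184/48180 = 0.3810 V.
Stage 2 is itself unloaded: V_out = V_mid × R4/(R3+R4) = 0.3810 × 1200/1440 = 0.317 V.

V_out ≈ 0.317 V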